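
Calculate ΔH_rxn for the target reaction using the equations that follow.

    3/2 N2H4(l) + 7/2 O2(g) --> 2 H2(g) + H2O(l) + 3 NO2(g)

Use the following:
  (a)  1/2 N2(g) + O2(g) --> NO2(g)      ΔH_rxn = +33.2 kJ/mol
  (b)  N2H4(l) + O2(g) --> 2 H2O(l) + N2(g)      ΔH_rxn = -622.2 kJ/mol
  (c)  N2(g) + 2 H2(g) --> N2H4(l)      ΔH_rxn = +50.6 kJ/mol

(a) × 3: (3)·(+33.2) = +99.6 kJ/mol
(b) × 1/2: (1/2)·(-622.2) = -311.1 kJ/mol
(c) reversed: -50.6 kJ/mol
Summing the manipulated equations, ΔH_rxn = (+99.6) + (-311.1) + (-50.6) = -262.1 kJ/mol

ΔH_rxn = -262.1 kJ/mol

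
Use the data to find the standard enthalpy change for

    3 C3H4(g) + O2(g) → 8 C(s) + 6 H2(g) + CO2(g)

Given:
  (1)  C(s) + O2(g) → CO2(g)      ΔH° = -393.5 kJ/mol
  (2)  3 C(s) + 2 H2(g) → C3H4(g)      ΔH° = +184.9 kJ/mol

ΔH° = -948.2 kJ/mol

(1) as written: -393.5 kJ/mol
(2) reversed and × 3: (-3)·(+184.9) = -554.7 kJ/mol
ΔH° = (1)·(-393.5) + (-3)·(+184.9) = -948.2 kJ/mol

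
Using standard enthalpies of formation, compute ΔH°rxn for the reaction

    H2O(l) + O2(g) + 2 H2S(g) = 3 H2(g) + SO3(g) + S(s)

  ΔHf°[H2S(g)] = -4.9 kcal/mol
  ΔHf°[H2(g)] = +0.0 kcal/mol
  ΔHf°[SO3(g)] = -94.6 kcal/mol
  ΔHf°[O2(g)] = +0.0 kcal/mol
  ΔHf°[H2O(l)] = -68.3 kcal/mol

Products: 3·(+0.0) + 1·(-94.6) + 1·(+0.0) = -94.6
Reactants: 1·(-68.3) + 1·(+0.0) + 2·(-4.9) = -78.1
ΔH°rxn = (-94.6) − (-78.1) = -16.5 kcal/mol

ΔH°rxn = -16.5 kcal/mol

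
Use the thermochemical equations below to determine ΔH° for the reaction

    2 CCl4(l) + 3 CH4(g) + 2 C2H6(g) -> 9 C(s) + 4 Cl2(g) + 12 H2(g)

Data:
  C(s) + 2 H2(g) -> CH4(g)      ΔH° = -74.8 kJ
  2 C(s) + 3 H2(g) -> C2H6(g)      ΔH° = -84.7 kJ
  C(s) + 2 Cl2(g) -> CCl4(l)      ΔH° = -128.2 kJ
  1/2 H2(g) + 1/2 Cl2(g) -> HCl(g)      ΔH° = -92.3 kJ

equation 1 reversed and × 3 (CH4(g) must end up as a reactant; scale by 3 for the 3 CH4(g)): (-3)·(-74.8) = +224.4 kJ
equation 2 reversed and × 2 (reverse to put C2H6(g) on the reactant side; ×2 to match 2 C2H6(g) in the target): (-2)·(-84.7) = +169.4 kJ
equation 3 reversed and × 2 (CCl4(l) must end up as a reactant; ×2 to match 2 CCl4(l) in the target): (-2)·(-128.2) = +256.4 kJ
equation 4: not needed (HCl(g) appears nowhere else).
Since enthalpy is a state function, ΔH° = (+224.4) + (+169.4) + (+256.4) = 650.2 kJ

ΔH° = 650.2 kJ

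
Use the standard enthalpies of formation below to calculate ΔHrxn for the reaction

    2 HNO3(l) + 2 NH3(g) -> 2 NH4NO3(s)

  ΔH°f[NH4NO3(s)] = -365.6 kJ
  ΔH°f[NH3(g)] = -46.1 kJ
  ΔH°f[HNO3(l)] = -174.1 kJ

ΔHrxn = -290.8 kJ

Products: 2·(-365.6) = -731.2
Reactants: 2·(-174.1) + 2·(-46.1) = -440.4
ΔHrxn = (-731.2) − (-440.4) = -290.8 kJ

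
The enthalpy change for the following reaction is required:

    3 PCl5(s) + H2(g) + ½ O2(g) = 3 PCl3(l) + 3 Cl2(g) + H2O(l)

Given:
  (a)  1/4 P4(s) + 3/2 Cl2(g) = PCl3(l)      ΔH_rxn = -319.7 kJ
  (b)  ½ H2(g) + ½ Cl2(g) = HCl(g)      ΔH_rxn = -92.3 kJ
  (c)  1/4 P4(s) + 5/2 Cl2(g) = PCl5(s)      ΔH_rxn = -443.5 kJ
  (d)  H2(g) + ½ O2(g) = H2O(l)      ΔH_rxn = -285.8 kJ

ΔH_rxn = 85.6 kJ

(a) × 3: (3)·(-319.7) = -959.1 kJ
(b): not needed.
(c) reversed and × 3: (-3)·(-443.5) = +1330.5 kJ
(d) as written: -285.8 kJ
Combining the equations, ΔH_rxn = (3)·(-319.7) + (-3)·(-443.5) + (1)·(-285.8) = 85.6 kJ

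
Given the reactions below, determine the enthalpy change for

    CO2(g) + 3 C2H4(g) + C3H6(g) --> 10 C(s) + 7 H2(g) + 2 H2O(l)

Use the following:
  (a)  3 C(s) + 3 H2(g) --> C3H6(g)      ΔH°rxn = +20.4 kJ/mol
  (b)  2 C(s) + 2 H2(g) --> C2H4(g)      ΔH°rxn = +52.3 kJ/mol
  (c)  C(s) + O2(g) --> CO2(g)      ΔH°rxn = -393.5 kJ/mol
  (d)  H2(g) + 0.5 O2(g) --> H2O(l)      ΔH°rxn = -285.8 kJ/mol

(a) reversed (C3H6(g) must end up as a reactant): -20.4 kJ/mol
(b) reversed and × 3 (reverse to put C2H4(g) on the reactant side; scale by 3 for the 3 C2H4(g)): (-3)·(+52.3) = -156.9 kJ/mol
(c) reversed (reverse to put CO2(g) on the reactant side): +393.5 kJ/mol
(d) × 2 (×2 to match 2 H2O(l) in the target): (2)·(-285.8) = -571.6 kJ/mol
ΔH°rxn = (-20.4) + (-156.9) + (+393.5) + (-571.6) = -355.4 kJ/mol

ΔH°rxn = -355.4 kJ/mol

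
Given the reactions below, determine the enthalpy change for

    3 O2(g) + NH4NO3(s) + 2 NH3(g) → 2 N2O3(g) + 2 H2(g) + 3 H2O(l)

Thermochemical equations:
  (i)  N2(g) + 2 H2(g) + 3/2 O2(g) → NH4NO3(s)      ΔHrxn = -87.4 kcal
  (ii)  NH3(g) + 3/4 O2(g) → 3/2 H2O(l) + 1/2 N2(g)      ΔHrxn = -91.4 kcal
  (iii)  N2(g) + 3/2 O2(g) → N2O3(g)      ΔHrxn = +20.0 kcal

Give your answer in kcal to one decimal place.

(i) reversed (reverse to put NH4NO3(s) on the reactant side): +87.4 kcal
(ii) × 2 (scale by 2 for the 2 NH3(g)): (2)·(-91.4) = -182.8 kcal
(iii) × 2 (scale by 2 for the 2 N2O3(g)): (2)·(+20.0) = +40.0 kcal
By Hess's law, ΔHrxn = (-1)·(-87.4) + (2)·(-91.4) + (2)·(+20.0) = -55.4 kcal

ΔHrxn = -55.4 kcal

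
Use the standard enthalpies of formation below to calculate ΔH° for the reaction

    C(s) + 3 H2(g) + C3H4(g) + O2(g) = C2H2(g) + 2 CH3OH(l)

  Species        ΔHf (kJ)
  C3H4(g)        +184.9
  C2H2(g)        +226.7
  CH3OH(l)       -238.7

ΔH° = -435.6 kJ

Products: 1·(+226.7) + 2·(-238.7) = -250.7
Reactants: 1·(+0.0) + 3·(+0.0) + 1·(+184.9) + 1·(+0.0) = +184.9
ΔH° = (-250.7) − (+184.9) = -435.6 kJ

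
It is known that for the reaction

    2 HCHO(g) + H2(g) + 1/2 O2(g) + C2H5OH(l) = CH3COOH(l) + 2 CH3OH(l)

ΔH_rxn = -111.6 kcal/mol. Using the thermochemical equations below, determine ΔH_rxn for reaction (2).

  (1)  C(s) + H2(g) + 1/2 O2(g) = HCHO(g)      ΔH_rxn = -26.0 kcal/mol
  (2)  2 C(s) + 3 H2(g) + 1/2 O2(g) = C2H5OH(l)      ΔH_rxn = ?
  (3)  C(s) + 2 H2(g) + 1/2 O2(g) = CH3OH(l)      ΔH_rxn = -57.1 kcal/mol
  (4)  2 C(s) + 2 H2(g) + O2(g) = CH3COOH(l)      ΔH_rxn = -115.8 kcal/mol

ΔH_rxn = -66.4 kcal/mol

(1) reversed and × 2: (-2)·(-26.0) = +52.0 kcal/mol
(2) reversed: contributes −x
(3) × 2: (2)·(-57.1) = -114.2 kcal/mol
(4) as written: -115.8 kcal/mol
-111.6 = (+52.0) + (-114.2) + (-115.8) − x
x = (-111.6 − (-178.0)) / (-1) = -66.4 kcal/mol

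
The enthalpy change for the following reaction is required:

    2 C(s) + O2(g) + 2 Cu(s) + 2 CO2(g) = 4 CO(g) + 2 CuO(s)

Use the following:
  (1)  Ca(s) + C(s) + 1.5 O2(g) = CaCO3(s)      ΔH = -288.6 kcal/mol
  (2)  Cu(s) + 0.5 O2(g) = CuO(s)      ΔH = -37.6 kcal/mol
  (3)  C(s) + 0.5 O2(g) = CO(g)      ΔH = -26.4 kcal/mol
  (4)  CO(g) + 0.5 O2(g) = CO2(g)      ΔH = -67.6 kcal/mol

ΔH = 7.2 kcal/mol

(1): not needed.
(2) × 2: (2)·(-37.6) = -75.2 kcal/mol
(3) × 2: (2)·(-26.4) = -52.8 kcal/mol
(4) reversed and × 2: (-2)·(-67.6) = +135.2 kcal/mol
Since enthalpy is a state function, ΔH = (-75.2) + (-52.8) + (+135.2) = 7.2 kcal/mol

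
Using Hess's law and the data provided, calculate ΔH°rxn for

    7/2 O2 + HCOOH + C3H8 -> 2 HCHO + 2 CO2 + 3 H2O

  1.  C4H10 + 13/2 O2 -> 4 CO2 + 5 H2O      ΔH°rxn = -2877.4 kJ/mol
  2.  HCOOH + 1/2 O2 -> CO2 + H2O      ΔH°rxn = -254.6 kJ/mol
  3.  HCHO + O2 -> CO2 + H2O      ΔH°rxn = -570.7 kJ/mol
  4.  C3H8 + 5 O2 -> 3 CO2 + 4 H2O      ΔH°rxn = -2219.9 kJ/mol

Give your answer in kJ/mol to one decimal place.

eq. 1: not needed.
eq. 2 as written: -254.6 kJ/mol
eq. 3 reversed and × 2: (-2)·(-570.7) = +1141.4 kJ/mol
eq. 4 as written: -2219.9 kJ/mol
Summing the manipulated equations, ΔH°rxn = (-254.6) + (+1141.4) + (-2219.9) = -1333.1 kJ/mol

ΔH°rxn = -1333.1 kJ/mol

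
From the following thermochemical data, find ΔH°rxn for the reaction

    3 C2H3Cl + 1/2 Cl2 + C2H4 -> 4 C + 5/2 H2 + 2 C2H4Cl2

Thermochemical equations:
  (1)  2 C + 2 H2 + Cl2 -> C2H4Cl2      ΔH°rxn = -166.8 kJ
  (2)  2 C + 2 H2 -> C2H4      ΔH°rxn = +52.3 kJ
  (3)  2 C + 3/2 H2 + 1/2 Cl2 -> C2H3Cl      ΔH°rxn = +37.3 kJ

(1) × 2 (×2 to match 2 C2H4Cl2 in the target): (2)·(-166.8) = -333.6 kJ
(2) reversed (C2H4 must end up as a reactant): -52.3 kJ
(3) reversed and × 3 (reverse to put C2H3Cl on the reactant side; ×3 to match 3 C2H3Cl in the target): (-3)·(+37.3) = -111.9 kJ
ΔH°rxn = (2)·(-166.8) + (-1)·(+52.3) + (-3)·(+37.3) = -497.8 kJ

ΔH°rxn = -497.8 kJ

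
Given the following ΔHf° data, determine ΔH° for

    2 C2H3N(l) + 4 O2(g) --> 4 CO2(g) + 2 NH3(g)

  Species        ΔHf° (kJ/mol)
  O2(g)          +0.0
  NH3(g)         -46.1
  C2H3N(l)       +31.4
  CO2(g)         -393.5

ΔH°rxn = Σ nΔHf°(products) − Σ nΔHf°(reactants).
Products: 4·(-393.5) + 2·(-46.1) = -1666.2
Reactants: 2·(+31.4) + 4·(+0.0) = +62.8
ΔH° = (-1666.2) − (+62.8) = -1729.0 kJ/mol

ΔH° = -1729.0 kJ/mol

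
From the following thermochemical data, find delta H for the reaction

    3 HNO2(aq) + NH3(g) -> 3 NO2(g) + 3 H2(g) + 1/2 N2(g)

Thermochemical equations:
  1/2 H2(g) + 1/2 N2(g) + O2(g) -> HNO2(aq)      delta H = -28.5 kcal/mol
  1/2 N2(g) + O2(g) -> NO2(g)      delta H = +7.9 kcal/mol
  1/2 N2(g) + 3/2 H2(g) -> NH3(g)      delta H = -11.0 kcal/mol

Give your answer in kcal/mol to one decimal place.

delta H = 120.2 kcal/mol

equation 1 reversed and × 3: (-3)·(-28.5) = +85.5 kcal/mol
equation 2 × 3: (3)·(+7.9) = +23.7 kcal/mol
equation 3 reversed: +11.0 kcal/mol
By Hess's law, delta H = (+85.5) + (+23.7) + (+11.0) = 120.2 kcal/mol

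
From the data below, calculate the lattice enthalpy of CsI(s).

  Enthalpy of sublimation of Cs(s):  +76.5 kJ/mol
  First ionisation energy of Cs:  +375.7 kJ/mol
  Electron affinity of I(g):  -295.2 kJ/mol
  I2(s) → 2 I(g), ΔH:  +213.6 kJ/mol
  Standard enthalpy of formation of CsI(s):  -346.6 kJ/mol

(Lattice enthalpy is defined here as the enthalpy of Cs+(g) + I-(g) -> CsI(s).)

U = -610.4 kJ/mol

ΔHf° = 1·ΔHsub + 1·(ΣIE) + 1/2·D(I2) + 1·EA + U
-346.6 = 1·(+76.5) + 1·(+375.7) + 1/2·(+213.6) + 1·(-295.2) + U
U = -346.6 − (+263.8) = -610.4 kJ/mol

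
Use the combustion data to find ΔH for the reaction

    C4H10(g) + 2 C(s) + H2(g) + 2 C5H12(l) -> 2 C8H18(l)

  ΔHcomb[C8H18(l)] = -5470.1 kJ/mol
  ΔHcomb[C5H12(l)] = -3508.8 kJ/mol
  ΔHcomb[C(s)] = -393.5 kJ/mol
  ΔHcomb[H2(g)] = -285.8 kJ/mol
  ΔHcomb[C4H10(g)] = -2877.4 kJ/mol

With combustion enthalpies, reactants minus products:
= [1·(-2877.4) + 2·(-393.5) + 1·(-285.8) + 2·(-3508.8)] − [2·(-5470.1)]
= -27.6 kJ/mol

ΔH = -27.6 kJ/mol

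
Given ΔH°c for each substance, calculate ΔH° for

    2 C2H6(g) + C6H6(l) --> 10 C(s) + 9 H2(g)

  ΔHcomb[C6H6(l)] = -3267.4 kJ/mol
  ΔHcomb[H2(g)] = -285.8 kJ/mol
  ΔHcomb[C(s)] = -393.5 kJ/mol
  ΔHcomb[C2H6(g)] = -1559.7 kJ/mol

ΔH° = 120.4 kJ/mol

With combustion enthalpies, reactants minus products:
= [2·(-1559.7) + 1·(-3267.4)] − [10·(-393.5) + 9·(-285.8)]
= 120.4 kJ/mol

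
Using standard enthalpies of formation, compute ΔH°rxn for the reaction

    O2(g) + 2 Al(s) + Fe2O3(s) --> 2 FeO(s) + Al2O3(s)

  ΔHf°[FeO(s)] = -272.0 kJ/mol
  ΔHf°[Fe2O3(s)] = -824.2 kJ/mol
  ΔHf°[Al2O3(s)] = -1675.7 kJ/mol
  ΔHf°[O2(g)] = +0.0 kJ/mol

ΔH°rxn = -1395.5 kJ/mol

ΔH°rxn = Σ nΔHf°(products) − Σ nΔHf°(reactants).
Products: 2·(-272.0) + 1·(-1675.7) = -2219.7
Reactants: 1·(+0.0) + 2·(+0.0) + 1·(-824.2) = -824.2
ΔH°rxn = (-2219.7) − (-824.2) = -1395.5 kJ/mol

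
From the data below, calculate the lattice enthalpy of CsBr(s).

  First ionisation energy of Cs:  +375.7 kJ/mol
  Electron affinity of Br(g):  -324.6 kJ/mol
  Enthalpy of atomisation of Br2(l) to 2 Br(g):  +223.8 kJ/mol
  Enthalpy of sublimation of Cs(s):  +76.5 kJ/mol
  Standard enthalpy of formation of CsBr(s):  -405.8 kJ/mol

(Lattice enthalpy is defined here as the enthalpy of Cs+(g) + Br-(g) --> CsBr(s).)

U = -645.3 kJ/mol

ΔHf° = 1·ΔHsub + 1·(ΣIE) + 1/2·D(Br2) + 1·EA + U
-405.8 = 1·(+76.5) + 1·(+375.7) + 1/2·(+223.8) + 1·(-324.6) + U
U = -405.8 − (+239.5) = -645.3 kJ/mol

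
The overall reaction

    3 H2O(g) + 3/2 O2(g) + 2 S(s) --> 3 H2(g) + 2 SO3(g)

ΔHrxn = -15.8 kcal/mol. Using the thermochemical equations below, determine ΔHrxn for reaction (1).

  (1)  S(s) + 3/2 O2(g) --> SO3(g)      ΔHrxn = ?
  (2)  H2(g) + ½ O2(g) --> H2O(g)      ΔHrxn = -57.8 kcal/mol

(1) × 2 (scale by 2 for the 2 SO3(g)): contributes 2·x
(2) reversed and × 3 (reverse to put H2O(g) on the reactant side; scale by 3 for the 3 H2O(g)): (-3)·(-57.8) = +173.4 kcal/mol
-15.8 = (+173.4) + 2·x
x = (-15.8 − (+173.4)) / (2) = -94.6 kcal/mol

ΔHrxn = -94.6 kcal/mol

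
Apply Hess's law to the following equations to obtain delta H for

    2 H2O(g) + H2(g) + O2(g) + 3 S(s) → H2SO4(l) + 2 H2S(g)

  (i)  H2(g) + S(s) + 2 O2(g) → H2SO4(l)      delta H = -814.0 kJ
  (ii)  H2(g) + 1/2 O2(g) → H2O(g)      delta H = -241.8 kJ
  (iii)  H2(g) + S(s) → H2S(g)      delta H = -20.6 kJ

(i) as written (H2SO4(l) already on the product side): -814.0 kJ
(ii) reversed and × 2 (H2O(g) must end up as a reactant; ×2 to match 2 H2O(g) in the target): (-2)·(-241.8) = +483.6 kJ
(iii) × 2 (scale by 2 for the 2 H2S(g)): (2)·(-20.6) = -41.2 kJ
delta H = (-814.0) + (+483.6) + (-41.2) = -371.6 kJ

delta H = -371.6 kJ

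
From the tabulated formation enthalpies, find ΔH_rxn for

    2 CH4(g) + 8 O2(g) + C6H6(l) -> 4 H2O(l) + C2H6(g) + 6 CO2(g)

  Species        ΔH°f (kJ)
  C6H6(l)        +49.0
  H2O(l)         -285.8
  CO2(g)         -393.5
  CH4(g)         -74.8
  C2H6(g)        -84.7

ΔH_rxn = -3488.3 kJ

ΔH°rxn = Σ nΔHf°(products) − Σ nΔHf°(reactants).
Products: 4·(-285.8) + 1·(-84.7) + 6·(-393.5) = -3588.9
Reactants: 2·(-74.8) + 8·(+0.0) + 1·(+49.0) = -100.6
ΔH_rxn = (-3588.9) − (-100.6) = -3488.3 kJ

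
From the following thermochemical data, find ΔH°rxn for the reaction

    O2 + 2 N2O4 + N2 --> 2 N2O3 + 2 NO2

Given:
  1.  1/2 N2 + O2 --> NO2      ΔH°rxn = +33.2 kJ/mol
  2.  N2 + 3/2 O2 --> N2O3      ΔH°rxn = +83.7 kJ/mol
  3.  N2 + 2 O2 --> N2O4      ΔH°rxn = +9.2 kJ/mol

ΔH°rxn = 215.4 kJ/mol

eq. 1 × 2: (2)·(+33.2) = +66.4 kJ/mol
eq. 2 × 2: (2)·(+83.7) = +167.4 kJ/mol
eq. 3 reversed and × 2: (-2)·(+9.2) = -18.4 kJ/mol
By Hess's law, ΔH°rxn = (+66.4) + (+167.4) + (-18.4) = 215.4 kJ/mol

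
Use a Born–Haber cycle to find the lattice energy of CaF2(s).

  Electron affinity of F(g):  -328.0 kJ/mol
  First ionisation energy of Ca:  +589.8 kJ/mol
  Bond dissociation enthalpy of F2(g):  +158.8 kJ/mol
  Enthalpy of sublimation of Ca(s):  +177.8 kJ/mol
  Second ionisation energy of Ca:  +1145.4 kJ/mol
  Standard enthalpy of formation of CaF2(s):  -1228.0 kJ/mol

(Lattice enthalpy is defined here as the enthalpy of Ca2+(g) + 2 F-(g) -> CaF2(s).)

U = -2643.8 kJ/mol

ΔHf° = 1·ΔHsub + 1·(ΣIE) + 1·D(F2) + 2·EA + U
-1228.0 = 1·(+177.8) + 1·(+1735.2) + 1·(+158.8) + 2·(-328.0) + U
U = -1228.0 − (+1415.8) = -2643.8 kJ/mol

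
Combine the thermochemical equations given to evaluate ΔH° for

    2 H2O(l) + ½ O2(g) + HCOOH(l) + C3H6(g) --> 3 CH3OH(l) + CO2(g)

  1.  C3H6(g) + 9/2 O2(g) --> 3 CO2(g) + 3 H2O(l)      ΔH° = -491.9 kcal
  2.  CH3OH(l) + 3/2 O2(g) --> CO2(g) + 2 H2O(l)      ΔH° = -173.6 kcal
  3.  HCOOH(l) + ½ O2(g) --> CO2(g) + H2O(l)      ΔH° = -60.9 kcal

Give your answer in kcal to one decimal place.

ΔH° = -32.0 kcal

eq. 1 as written (C3H6(g) already on the reactant side): -491.9 kcal
eq. 2 reversed and × 3 (reverse to put CH3OH(l) on the product side; scale by 3 for the 3 CH3OH(l)): (-3)·(-173.6) = +520.8 kcal
eq. 3 as written (HCOOH(l) already on the reactant side): -60.9 kcal
Summing the manipulated equations, ΔH° = (-491.9) + (+520.8) + (-60.9) = -32.0 kcal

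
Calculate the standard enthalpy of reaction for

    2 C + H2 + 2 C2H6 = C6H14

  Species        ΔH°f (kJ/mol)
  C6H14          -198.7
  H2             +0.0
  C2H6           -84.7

ΔH°rxn = Σ nΔHf°(products) − Σ nΔHf°(reactants).
Products: 1·(-198.7) = -198.7
Reactants: 2·(+0.0) + 1·(+0.0) + 2·(-84.7) = -169.4
ΔHrxn = (-198.7) − (-169.4) = -29.3 kJ/mol

ΔHrxn = -29.3 kJ/mol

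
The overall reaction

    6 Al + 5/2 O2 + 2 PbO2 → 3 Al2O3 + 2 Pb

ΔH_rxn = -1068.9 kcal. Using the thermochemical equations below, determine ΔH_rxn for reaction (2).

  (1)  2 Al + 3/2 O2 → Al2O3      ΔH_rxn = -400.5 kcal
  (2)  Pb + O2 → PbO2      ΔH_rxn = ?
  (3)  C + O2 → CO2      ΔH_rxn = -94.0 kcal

(1) × 3 (scale by 3 for the 3 Al2O3): (3)·(-400.5) = -1201.5 kcal
(2) reversed and × 2 (reverse to put PbO2 on the reactant side; scale by 2 for the 2 PbO2): contributes −2·x
(3): not needed (C appears nowhere else).
-1068.9 = (-1201.5) − 2·x
x = (-1068.9 − (-1201.5)) / (-2) = -66.3 kcal

ΔH_rxn = -66.3 kcal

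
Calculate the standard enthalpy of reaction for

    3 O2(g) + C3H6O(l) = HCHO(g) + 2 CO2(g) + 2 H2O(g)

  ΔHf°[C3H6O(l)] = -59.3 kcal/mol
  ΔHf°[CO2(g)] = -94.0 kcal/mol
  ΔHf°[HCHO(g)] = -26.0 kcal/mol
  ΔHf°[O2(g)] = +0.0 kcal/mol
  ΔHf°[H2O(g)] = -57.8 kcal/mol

Products: 1·(-26.0) + 2·(-94.0) + 2·(-57.8) = -329.6
Reactants: 3·(+0.0) + 1·(-59.3) = -59.3
ΔHrxn = (-329.6) − (-59.3) = -270.3 kcal/mol

ΔHrxn = -270.3 kcal/mol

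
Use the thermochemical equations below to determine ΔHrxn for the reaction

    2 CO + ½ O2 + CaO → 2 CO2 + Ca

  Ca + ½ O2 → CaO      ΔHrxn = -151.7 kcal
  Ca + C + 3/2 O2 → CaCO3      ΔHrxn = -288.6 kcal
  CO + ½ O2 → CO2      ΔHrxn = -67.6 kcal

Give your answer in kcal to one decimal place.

equation 1 reversed (reverse to put CaO on the reactant side): +151.7 kcal
equation 2: not needed (CaCO3 appears nowhere else).
equation 3 × 2 (scale by 2 for the 2 CO): (2)·(-67.6) = -135.2 kcal
ΔHrxn = (+151.7) + (-135.2) = 16.5 kcal

ΔHrxn = 16.5 kcal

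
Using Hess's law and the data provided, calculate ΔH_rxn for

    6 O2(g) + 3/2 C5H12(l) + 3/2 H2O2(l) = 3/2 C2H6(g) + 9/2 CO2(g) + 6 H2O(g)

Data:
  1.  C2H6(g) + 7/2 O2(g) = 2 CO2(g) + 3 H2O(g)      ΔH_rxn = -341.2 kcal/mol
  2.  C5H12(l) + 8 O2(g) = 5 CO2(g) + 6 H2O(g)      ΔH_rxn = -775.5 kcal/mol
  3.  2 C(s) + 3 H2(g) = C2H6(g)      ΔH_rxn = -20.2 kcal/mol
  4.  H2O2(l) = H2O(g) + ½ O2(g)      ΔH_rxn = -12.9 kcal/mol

ΔH_rxn = -670.8 kcal/mol

eq. 1 reversed and × 3/2: (-3/2)·(-341.2) = +511.8 kcal/mol
eq. 2 × 3/2 (×3/2 to match 3/2 C5H12(l) in the target): (3/2)·(-775.5) = -1163.25 kcal/mol
eq. 3: not needed (C(s) appears nowhere else).
eq. 4 × 3/2 (×3/2 to match 3/2 H2O2(l) in the target): (3/2)·(-12.9) = -19.35 kcal/mol
ΔH_rxn = (+511.8) + (-1163.25) + (-19.35) = -670.8 kcal/mol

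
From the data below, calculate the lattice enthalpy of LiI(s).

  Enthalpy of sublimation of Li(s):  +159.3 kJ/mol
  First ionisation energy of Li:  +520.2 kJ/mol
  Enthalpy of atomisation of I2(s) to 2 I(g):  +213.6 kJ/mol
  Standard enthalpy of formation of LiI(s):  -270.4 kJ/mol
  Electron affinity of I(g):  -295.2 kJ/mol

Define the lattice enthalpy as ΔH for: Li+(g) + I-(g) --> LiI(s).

ΔHf° = 1·ΔHsub + 1·(ΣIE) + 1/2·D(I2) + 1·EA + U
-270.4 = 1·(+159.3) + 1·(+520.2) + 1/2·(+213.6) + 1·(-295.2) + U
U = -270.4 − (+491.1) = -761.5 kJ/mol

U = -761.5 kJ/mol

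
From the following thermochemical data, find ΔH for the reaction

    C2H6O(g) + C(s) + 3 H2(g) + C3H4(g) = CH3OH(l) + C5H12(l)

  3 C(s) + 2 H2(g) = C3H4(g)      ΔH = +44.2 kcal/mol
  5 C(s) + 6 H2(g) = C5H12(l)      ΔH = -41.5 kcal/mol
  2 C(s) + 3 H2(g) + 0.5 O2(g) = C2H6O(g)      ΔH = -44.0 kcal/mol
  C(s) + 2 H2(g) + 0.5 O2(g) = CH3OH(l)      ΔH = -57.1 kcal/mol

equation 1 reversed (reverse to put C3H4(g) on the reactant side): -44.2 kcal/mol
equation 2 as written (C5H12(l) already on the product side): -41.5 kcal/mol
equation 3 reversed (reverse to put C2H6O(g) on the reactant side): +44.0 kcal/mol
equation 4 as written (CH3OH(l) already on the product side): -57.1 kcal/mol
Summing the manipulated equations, ΔH = (-44.2) + (-41.5) + (+44.0) + (-57.1) = -98.8 kcal/mol

ΔH = -98.8 kcal/mol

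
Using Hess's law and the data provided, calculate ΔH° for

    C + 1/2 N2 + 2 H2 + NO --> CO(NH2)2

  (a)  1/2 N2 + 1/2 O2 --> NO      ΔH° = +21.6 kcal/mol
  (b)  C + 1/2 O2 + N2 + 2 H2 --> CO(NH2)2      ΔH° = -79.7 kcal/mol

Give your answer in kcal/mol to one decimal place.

(a) reversed (reverse to put NO on the reactant side): -21.6 kcal/mol
(b) as written (CO(NH2)2 already on the product side): -79.7 kcal/mol
By Hess's law, ΔH° = (-21.6) + (-79.7) = -101.3 kcal/mol

ΔH° = -101.3 kcal/mol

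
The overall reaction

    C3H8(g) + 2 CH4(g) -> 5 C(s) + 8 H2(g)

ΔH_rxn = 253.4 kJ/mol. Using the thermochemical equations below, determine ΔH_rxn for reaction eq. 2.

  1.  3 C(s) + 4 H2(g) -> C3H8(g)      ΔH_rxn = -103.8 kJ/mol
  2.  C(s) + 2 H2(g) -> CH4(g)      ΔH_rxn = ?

eq. 1 reversed: +103.8 kJ/mol
eq. 2 reversed and × 2: contributes −2·x
+253.4 = (+103.8) − 2·x
x = (+253.4 − (+103.8)) / (-2) = -74.8 kJ/mol

ΔH_rxn = -74.8 kJ/mol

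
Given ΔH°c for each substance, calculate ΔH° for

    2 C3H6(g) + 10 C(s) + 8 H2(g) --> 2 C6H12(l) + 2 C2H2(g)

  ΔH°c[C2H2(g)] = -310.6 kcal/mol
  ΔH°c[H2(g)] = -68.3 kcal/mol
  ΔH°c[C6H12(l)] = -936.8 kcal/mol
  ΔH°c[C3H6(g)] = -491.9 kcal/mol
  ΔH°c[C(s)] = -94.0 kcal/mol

Using ΔH = Σ nΔHc°(reactants) − Σ nΔHc°(products):
= [2·(-491.9) + 10·(-94.0) + 8·(-68.3)] − [2·(-936.8) + 2·(-310.6)]
= 24.6 kcal/mol

ΔH° = 24.6 kcal/mol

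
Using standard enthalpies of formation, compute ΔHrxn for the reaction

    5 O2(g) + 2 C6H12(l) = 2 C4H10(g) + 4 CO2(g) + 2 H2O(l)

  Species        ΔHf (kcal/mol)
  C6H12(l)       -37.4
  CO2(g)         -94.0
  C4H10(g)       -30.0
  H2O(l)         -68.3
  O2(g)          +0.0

Products: 2·(-30.0) + 4·(-94.0) + 2·(-68.3) = -572.6
Reactants: 5·(+0.0) + 2·(-37.4) = -74.8
ΔHrxn = (-572.6) − (-74.8) = -497.8 kcal/mol

ΔHrxn = -497.8 kcal/mol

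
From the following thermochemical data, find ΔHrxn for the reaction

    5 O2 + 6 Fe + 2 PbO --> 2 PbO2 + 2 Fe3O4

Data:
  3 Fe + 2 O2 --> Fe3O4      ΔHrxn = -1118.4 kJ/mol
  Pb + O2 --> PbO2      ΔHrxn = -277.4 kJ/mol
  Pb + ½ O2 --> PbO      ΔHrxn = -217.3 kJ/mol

equation 1 × 2: (2)·(-1118.4) = -2236.8 kJ/mol
equation 2 × 2: (2)·(-277.4) = -554.8 kJ/mol
equation 3 reversed and × 2: (-2)·(-217.3) = +434.6 kJ/mol
ΔHrxn = (-2236.8) + (-554.8) + (+434.6) = -2357.0 kJ/mol

ΔHrxn = -2357.0 kJ/mol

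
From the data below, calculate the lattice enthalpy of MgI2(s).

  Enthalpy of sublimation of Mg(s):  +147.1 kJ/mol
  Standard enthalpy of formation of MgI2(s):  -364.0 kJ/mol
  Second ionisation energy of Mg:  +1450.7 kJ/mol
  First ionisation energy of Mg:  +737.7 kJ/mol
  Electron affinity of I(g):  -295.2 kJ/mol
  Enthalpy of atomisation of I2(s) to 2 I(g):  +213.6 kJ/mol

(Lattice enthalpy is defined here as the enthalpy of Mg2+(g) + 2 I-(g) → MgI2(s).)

ΔHf° = 1·ΔHsub + 1·(ΣIE) + 1·D(I2) + 2·EA + U
-364.0 = 1·(+147.1) + 1·(+2188.4) + 1·(+213.6) + 2·(-295.2) + U
U = -364.0 − (+1958.7) = -2322.7 kJ/mol

U = -2322.7 kJ/mol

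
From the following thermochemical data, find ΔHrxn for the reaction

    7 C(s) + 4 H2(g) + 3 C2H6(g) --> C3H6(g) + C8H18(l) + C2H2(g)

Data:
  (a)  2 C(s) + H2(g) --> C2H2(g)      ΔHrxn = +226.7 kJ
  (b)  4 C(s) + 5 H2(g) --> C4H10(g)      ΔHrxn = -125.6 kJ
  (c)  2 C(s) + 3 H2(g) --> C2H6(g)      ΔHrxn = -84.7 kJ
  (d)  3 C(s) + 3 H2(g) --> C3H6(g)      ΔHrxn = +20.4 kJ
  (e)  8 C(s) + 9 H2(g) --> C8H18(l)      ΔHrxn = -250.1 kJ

ΔHrxn = 251.1 kJ

(a) as written (C2H2(g) already on the product side): +226.7 kJ
(b): not needed (C4H10(g) appears nowhere else).
(c) reversed and × 3 (reverse to put C2H6(g) on the reactant side; ×3 to match 3 C2H6(g) in the target): (-3)·(-84.7) = +254.1 kJ
(d) as written (C3H6(g) already on the product side): +20.4 kJ
(e) as written (C8H18(l) already on the product side): -250.1 kJ
ΔHrxn = (+226.7) + (+254.1) + (+20.4) + (-250.1) = 251.1 kJ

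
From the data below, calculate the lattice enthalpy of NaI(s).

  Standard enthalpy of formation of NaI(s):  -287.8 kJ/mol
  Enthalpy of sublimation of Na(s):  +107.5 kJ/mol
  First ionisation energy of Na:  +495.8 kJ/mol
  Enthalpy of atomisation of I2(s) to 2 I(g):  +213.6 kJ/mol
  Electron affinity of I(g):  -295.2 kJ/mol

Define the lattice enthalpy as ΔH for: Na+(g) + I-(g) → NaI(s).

ΔHf° = 1·ΔHsub + 1·(ΣIE) + 1/2·D(I2) + 1·EA + U
-287.8 = 1·(+107.5) + 1·(+495.8) + 1/2·(+213.6) + 1·(-295.2) + U
U = -287.8 − (+414.9) = -702.7 kJ/mol

U = -702.7 kJ/mol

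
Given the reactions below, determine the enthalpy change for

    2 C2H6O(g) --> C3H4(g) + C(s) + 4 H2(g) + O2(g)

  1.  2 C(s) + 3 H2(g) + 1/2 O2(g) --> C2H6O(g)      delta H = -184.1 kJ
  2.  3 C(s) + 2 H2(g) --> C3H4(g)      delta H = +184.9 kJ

eq. 1 reversed and × 2 (reverse to put C2H6O(g) on the reactant side; scale by 2 for the 2 C2H6O(g)): (-2)·(-184.1) = +368.2 kJ
eq. 2 as written (C3H4(g) already on the product side): +184.9 kJ
Since enthalpy is a state function, delta H = (-2)·(-184.1) + (1)·(+184.9) = 553.1 kJ

delta H = 553.1 kJ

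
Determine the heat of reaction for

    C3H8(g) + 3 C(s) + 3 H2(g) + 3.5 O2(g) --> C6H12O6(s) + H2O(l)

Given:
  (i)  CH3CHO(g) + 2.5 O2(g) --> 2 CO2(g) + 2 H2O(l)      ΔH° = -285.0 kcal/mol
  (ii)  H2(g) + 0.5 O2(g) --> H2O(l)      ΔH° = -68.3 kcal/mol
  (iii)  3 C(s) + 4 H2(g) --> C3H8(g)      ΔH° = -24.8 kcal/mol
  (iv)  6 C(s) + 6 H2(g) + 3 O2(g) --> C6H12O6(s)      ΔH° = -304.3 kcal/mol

ΔH° = -347.8 kcal/mol

(i): not needed.
(ii) as written: -68.3 kcal/mol
(iii) reversed: +24.8 kcal/mol
(iv) as written: -304.3 kcal/mol
ΔH° = (-68.3) + (+24.8) + (-304.3) = -347.8 kcal/mol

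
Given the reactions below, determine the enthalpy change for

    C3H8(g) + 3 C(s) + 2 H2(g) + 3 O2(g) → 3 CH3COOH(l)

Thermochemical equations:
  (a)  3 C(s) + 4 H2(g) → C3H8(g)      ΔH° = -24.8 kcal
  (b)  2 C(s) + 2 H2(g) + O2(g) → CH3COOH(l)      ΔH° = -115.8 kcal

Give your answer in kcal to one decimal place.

ΔH° = -322.6 kcal

(a) reversed: +24.8 kcal
(b) × 3: (3)·(-115.8) = -347.4 kcal
ΔH° = (-1)·(-24.8) + (3)·(-115.8) = -322.6 kcal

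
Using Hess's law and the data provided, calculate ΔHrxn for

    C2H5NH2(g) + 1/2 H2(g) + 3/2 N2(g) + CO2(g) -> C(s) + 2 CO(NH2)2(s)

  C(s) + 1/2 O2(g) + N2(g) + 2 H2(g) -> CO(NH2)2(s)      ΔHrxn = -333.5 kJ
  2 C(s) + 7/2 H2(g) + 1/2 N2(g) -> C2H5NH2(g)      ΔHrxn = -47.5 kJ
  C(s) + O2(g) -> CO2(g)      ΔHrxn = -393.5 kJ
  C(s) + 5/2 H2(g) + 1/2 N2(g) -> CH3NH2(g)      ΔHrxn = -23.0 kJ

equation 1 × 2 (scale by 2 for the 2 CO(NH2)2(s)): (2)·(-333.5) = -667.0 kJ
equation 2 reversed (C2H5NH2(g) must end up as a reactant): +47.5 kJ
equation 3 reversed (reverse to put CO2(g) on the reactant side): +393.5 kJ
equation 4: not needed (CH3NH2(g) appears nowhere else).
ΔHrxn = (-667.0) + (+47.5) + (+393.5) = -226.0 kJ

ΔHrxn = -226.0 kJ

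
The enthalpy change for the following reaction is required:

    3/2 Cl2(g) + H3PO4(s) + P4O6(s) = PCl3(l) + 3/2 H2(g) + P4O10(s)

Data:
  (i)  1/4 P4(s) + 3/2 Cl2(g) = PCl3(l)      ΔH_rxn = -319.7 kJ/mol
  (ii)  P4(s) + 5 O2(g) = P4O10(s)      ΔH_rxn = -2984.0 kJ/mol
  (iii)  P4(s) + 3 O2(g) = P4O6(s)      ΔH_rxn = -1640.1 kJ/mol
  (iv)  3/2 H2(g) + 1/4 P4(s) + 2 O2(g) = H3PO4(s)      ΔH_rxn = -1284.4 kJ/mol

(i) as written (PCl3(l) already on the product side): -319.7 kJ/mol
(ii) as written (P4O10(s) already on the product side): -2984.0 kJ/mol
(iii) reversed (P4O6(s) must end up as a reactant): +1640.1 kJ/mol
(iv) reversed (H3PO4(s) must end up as a reactant): +1284.4 kJ/mol
ΔH_rxn = (-319.7) + (-2984.0) + (+1640.1) + (+1284.4) = -379.2 kJ/mol

ΔH_rxn = -379.2 kJ/mol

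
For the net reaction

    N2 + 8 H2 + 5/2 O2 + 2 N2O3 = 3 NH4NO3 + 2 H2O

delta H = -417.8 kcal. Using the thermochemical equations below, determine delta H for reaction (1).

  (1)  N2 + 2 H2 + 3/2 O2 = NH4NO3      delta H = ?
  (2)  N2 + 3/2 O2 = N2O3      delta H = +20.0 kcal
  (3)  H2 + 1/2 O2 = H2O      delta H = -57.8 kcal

delta H = -87.4 kcal

(1) × 3: contributes 3·x
(2) reversed and × 2: (-2)·(+20.0) = -40.0 kcal
(3) × 2: (2)·(-57.8) = -115.6 kcal
-417.8 = (-40.0) + (-115.6) + 3·x
x = (-417.8 − (-155.6)) / (3) = -87.4 kcal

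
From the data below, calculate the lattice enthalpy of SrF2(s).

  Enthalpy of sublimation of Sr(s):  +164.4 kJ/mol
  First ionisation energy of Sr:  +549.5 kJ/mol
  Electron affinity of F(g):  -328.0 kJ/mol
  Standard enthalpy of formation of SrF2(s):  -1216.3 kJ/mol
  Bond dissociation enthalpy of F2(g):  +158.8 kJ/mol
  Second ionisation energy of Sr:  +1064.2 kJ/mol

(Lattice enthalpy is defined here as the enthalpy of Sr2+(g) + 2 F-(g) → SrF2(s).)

ΔHf° = 1·ΔHsub + 1·(ΣIE) + 1·D(F2) + 2·EA + U
-1216.3 = 1·(+164.4) + 1·(+1613.7) + 1·(+158.8) + 2·(-328.0) + U
U = -1216.3 − (+1280.9) = -2497.2 kJ/mol

U = -2497.2 kJ/mol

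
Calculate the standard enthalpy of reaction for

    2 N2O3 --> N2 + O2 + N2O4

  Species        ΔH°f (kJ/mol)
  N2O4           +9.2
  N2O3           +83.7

Products: 1·(+0.0) + 1·(+0.0) + 1·(+9.2) = +9.2
Reactants: 2·(+83.7) = +167.4
ΔH° = (+9.2) − (+167.4) = -158.2 kJ/mol

ΔH° = -158.2 kJ/mol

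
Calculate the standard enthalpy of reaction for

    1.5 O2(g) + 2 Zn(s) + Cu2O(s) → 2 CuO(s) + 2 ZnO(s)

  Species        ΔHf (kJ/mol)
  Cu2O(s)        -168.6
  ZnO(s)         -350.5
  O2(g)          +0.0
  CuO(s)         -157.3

ΔH°rxn = -847.0 kJ/mol

Products: 2·(-157.3) + 2·(-350.5) = -1015.6
Reactants: 3/2·(+0.0) + 2·(+0.0) + 1·(-168.6) = -168.6
ΔH°rxn = (-1015.6) − (-168.6) = -847.0 kJ/mol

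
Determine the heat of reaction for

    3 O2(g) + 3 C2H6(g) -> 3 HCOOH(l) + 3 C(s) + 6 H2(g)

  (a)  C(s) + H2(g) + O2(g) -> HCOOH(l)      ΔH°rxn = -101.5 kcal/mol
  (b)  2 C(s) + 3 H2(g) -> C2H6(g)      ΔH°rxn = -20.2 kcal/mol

ΔH°rxn = -243.9 kcal/mol

(a) × 3 (scale by 3 for the 3 HCOOH(l)): (3)·(-101.5) = -304.5 kcal/mol
(b) reversed and × 3 (reverse to put C2H6(g) on the reactant side; scale by 3 for the 3 C2H6(g)): (-3)·(-20.2) = +60.6 kcal/mol
By Hess's law, ΔH°rxn = (3)·(-101.5) + (-3)·(-20.2) = -243.9 kcal/mol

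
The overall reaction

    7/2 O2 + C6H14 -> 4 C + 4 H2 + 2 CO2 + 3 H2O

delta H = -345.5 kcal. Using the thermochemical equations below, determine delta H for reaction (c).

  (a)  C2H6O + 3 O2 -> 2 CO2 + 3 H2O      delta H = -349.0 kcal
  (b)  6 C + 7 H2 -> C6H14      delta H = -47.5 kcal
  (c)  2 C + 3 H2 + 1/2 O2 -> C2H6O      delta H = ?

(a) as written: -349.0 kcal
(b) reversed: +47.5 kcal
(c) as written: contributes x
-345.5 = (-349.0) + (+47.5) + x
x = (-345.5 − (-301.5)) / (1) = -44.0 kcal

delta H = -44.0 kcal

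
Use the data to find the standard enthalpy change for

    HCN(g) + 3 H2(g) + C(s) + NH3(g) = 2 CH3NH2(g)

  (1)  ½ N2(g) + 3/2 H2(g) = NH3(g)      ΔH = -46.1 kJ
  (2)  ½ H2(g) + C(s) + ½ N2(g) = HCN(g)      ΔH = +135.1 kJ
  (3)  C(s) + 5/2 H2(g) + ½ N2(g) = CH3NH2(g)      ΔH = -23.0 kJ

ΔH = -135.0 kJ

(1) reversed: +46.1 kJ
(2) reversed: -135.1 kJ
(3) × 2: (2)·(-23.0) = -46.0 kJ
Summing the manipulated equations, ΔH = (+46.1) + (-135.1) + (-46.0) = -135.0 kJ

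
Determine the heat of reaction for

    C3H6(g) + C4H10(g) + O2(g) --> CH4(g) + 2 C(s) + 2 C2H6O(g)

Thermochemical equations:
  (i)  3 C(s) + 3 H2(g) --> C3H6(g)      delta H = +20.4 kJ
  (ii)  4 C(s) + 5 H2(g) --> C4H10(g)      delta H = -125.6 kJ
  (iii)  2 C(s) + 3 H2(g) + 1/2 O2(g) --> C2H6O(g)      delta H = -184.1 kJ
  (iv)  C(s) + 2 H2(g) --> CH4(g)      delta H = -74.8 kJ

(i) reversed (C3H6(g) must end up as a reactant): -20.4 kJ
(ii) reversed (reverse to put C4H10(g) on the reactant side): +125.6 kJ
(iii) × 2 (×2 to match 2 C2H6O(g) in the target): (2)·(-184.1) = -368.2 kJ
(iv) as written (CH4(g) already on the product side): -74.8 kJ
delta H = (-1)·(+20.4) + (-1)·(-125.6) + (2)·(-184.1) + (1)·(-74.8) = -337.8 kJ

delta H = -337.8 kJ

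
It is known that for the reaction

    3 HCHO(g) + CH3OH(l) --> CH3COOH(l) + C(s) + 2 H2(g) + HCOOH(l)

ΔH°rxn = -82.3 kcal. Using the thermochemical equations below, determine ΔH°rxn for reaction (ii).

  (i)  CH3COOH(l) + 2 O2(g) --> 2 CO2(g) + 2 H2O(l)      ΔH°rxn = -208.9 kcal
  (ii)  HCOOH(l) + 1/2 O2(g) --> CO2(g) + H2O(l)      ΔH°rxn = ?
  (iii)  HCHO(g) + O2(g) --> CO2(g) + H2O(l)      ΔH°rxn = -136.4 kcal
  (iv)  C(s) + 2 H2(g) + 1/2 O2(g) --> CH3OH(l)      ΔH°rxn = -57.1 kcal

(i) reversed (reverse to put CH3COOH(l) on the product side): +208.9 kcal
(ii) reversed (reverse to put HCOOH(l) on the product side): contributes −x
(iii) × 3 (×3 to match 3 HCHO(g) in the target): (3)·(-136.4) = -409.2 kcal
(iv) reversed (CH3OH(l) must end up as a reactant): +57.1 kcal
-82.3 = (+208.9) + (-409.2) + (+57.1) − x
x = (-82.3 − (-143.2)) / (-1) = -60.9 kcal

ΔH°rxn = -60.9 kcal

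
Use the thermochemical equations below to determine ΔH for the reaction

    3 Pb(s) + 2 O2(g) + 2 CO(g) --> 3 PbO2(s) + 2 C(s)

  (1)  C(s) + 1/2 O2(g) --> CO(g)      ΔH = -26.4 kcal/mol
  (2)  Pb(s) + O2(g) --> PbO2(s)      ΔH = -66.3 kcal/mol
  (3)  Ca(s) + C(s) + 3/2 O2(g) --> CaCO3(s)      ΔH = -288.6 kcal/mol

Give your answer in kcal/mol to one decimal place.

ΔH = -146.1 kcal/mol

(1) reversed and × 2 (CO(g) must end up as a reactant; scale by 2 for the 2 CO(g)): (-2)·(-26.4) = +52.8 kcal/mol
(2) × 3 (scale by 3 for the 3 PbO2(s)): (3)·(-66.3) = -198.9 kcal/mol
(3): not needed (CaCO3(s) appears nowhere else).
ΔH = (-2)·(-26.4) + (3)·(-66.3) = -146.1 kcal/mol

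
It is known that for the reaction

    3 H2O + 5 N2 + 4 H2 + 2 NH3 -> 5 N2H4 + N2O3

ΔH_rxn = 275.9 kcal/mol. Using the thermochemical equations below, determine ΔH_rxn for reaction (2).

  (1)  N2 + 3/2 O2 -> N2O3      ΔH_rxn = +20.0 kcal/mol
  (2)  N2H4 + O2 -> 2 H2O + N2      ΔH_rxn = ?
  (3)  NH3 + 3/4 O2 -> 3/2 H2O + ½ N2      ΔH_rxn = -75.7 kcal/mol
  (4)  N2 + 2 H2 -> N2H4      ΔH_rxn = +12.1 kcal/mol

(1) as written (N2O3 already on the product side): +20.0 kcal/mol
(2) reversed and × 3: contributes −3·x
(3) × 2 (scale by 2 for the 2 NH3): (2)·(-75.7) = -151.4 kcal/mol
(4) × 2 (scale by 2 for the 4 H2): (2)·(+12.1) = +24.2 kcal/mol
+275.9 = (+20.0) + (-151.4) + (+24.2) − 3·x
x = (+275.9 − (-107.2)) / (-3) = -127.7 kcal/mol

ΔH_rxn = -127.7 kcal/mol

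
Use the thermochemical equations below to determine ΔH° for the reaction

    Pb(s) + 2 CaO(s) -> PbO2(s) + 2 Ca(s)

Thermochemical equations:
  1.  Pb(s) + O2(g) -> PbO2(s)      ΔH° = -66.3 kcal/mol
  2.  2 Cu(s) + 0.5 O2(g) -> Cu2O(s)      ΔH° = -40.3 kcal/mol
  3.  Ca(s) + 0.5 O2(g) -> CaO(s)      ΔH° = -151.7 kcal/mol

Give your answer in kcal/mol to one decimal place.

ΔH° = 237.1 kcal/mol

eq. 1 as written: -66.3 kcal/mol
eq. 2: not needed.
eq. 3 reversed and × 2: (-2)·(-151.7) = +303.4 kcal/mol
ΔH° = (1)·(-66.3) + (-2)·(-151.7) = 237.1 kcal/mol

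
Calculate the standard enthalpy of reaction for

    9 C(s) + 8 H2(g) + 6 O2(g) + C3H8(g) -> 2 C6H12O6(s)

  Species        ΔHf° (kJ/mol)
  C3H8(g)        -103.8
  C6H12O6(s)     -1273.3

Products: 2·(-1273.3) = -2546.6
Reactants: 9·(+0.0) + 8·(+0.0) + 6·(+0.0) + 1·(-103.8) = -103.8
ΔH°rxn = (-2546.6) − (-103.8) = -2442.8 kJ/mol

ΔH°rxn = -2442.8 kJ/mol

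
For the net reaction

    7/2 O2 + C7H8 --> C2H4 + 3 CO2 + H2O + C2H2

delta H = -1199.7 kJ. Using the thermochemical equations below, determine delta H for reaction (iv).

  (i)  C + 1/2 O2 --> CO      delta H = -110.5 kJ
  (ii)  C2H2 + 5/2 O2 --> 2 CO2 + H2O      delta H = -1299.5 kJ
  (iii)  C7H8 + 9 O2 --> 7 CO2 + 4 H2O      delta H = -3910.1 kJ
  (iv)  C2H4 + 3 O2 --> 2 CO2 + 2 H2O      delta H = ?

(i): not needed (CO appears nowhere else).
(ii) reversed (reverse to put C2H2 on the product side): +1299.5 kJ
(iii) as written (C7H8 already on the reactant side): -3910.1 kJ
(iv) reversed (C2H4 must end up as a product): contributes −x
-1199.7 = (+1299.5) + (-3910.1) − x
x = (-1199.7 − (-2610.6)) / (-1) = -1410.9 kJ

delta H = -1410.9 kJ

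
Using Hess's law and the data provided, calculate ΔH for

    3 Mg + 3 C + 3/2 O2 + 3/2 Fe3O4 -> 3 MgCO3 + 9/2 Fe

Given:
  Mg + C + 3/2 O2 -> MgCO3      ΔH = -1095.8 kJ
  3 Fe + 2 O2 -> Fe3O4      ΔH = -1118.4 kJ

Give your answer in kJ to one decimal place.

ΔH = -1609.8 kJ

equation 1 × 3 (×3 to match 3 MgCO3 in the target): (3)·(-1095.8) = -3287.4 kJ
equation 2 reversed and × 3/2 (reverse to put Fe3O4 on the reactant side; scale by 3/2 for the 3/2 Fe3O4): (-3/2)·(-1118.4) = +1677.6 kJ
ΔH = (-3287.4) + (+1677.6) = -1609.8 kJ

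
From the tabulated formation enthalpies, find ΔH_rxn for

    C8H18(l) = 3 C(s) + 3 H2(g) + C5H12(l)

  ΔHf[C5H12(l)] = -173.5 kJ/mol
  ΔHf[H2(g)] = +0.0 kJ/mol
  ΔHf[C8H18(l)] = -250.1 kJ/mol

ΔH°rxn = Σ nΔHf°(products) − Σ nΔHf°(reactants).
Products: 3·(+0.0) + 3·(+0.0) + 1·(-173.5) = -173.5
Reactants: 1·(-250.1) = -250.1
ΔH_rxn = (-173.5) − (-250.1) = 76.6 kJ/mol

ΔH_rxn = 76.6 kJ/mol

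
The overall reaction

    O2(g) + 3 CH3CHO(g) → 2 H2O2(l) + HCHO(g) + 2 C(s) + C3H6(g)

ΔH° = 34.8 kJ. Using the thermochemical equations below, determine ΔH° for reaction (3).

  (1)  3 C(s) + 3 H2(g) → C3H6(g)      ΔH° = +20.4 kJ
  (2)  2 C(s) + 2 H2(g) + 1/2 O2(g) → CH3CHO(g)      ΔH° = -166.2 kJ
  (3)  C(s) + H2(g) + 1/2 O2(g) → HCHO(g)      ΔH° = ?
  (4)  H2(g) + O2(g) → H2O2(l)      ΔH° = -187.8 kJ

(1) as written (C3H6(g) already on the product side): +20.4 kJ
(2) reversed and × 3 (CH3CHO(g) must end up as a reactant; ×3 to match 3 CH3CHO(g) in the target): (-3)·(-166.2) = +498.6 kJ
(3) as written (HCHO(g) already on the product side): contributes x
(4) × 2 (scale by 2 for the 2 H2O2(l)): (2)·(-187.8) = -375.6 kJ
+34.8 = (+20.4) + (+498.6) + (-375.6) + x
x = (+34.8 − (+143.4)) / (1) = -108.6 kJ

ΔH° = -108.6 kJ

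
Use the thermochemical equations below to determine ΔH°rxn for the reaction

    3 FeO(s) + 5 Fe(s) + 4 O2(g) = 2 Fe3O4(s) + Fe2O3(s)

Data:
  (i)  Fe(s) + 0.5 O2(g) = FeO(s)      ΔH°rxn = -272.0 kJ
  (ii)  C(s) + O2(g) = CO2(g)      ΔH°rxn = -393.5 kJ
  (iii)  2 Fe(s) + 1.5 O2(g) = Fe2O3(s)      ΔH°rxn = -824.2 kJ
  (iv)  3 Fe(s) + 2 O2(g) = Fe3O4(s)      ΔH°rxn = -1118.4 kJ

(i) reversed and × 3 (reverse to put FeO(s) on the reactant side; scale by 3 for the 3 FeO(s)): (-3)·(-272.0) = +816.0 kJ
(ii): not needed (CO2(g) appears nowhere else).
(iii) as written (Fe2O3(s) already on the product side): -824.2 kJ
(iv) × 2 (scale by 2 for the 2 Fe3O4(s)): (2)·(-1118.4) = -2236.8 kJ
Summing the manipulated equations, ΔH°rxn = (-3)·(-272.0) + (1)·(-824.2) + (2)·(-1118.4) = -2245.0 kJ

ΔH°rxn = -2245.0 kJ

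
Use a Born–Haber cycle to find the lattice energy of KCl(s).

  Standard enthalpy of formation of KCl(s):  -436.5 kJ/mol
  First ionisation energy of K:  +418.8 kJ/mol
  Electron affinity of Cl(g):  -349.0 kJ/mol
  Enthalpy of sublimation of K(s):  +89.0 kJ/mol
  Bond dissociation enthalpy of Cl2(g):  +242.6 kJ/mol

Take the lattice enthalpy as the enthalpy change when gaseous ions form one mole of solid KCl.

ΔHf° = 1·ΔHsub + 1·(ΣIE) + 1/2·D(Cl2) + 1·EA + U
-436.5 = 1·(+89.0) + 1·(+418.8) + 1/2·(+242.6) + 1·(-349.0) + U
U = -436.5 − (+280.1) = -716.6 kJ/mol

U = -716.6 kJ/mol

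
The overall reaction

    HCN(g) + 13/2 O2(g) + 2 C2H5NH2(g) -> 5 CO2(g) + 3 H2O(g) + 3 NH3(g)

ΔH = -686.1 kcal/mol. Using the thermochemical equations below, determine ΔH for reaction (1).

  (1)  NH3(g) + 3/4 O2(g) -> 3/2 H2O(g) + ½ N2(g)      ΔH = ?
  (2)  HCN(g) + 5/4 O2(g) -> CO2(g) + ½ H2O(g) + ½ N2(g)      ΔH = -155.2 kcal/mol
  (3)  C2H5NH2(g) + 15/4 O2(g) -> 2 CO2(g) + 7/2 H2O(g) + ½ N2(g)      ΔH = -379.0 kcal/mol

(1) reversed and × 3: contributes −3·x
(2) as written: -155.2 kcal/mol
(3) × 2: (2)·(-379.0) = -758.0 kcal/mol
-686.1 = (-155.2) + (-758.0) − 3·x
x = (-686.1 − (-913.2)) / (-3) = -75.7 kcal/mol

ΔH = -75.7 kcal/mol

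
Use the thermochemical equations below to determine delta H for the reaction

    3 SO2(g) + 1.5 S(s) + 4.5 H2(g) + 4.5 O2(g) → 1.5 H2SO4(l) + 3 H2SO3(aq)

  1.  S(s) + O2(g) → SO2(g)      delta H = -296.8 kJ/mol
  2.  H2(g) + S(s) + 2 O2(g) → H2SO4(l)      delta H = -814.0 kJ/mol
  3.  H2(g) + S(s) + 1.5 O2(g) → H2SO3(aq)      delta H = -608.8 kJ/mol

delta H = -2157.0 kJ/mol

eq. 1 reversed and × 3 (reverse to put SO2(g) on the reactant side; scale by 3 for the 3 SO2(g)): (-3)·(-296.8) = +890.4 kJ/mol
eq. 2 × 3/2 (×3/2 to match 3/2 H2SO4(l) in the target): (3/2)·(-814.0) = -1221.0 kJ/mol
eq. 3 × 3 (×3 to match 3 H2SO3(aq) in the target): (3)·(-608.8) = -1826.4 kJ/mol
delta H = (+890.4) + (-1221.0) + (-1826.4) = -2157.0 kJ/mol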